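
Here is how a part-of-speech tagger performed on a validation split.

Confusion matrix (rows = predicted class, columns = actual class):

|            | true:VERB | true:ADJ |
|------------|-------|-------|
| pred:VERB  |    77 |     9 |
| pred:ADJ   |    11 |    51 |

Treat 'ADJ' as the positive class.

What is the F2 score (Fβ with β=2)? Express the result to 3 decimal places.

Fβ = (1+β²)·TP / ((1+β²)·TP + β²·FN + FP), with β²=4
= 5·51 / (5·51 + 4·9 + 11) = 0.844

0.844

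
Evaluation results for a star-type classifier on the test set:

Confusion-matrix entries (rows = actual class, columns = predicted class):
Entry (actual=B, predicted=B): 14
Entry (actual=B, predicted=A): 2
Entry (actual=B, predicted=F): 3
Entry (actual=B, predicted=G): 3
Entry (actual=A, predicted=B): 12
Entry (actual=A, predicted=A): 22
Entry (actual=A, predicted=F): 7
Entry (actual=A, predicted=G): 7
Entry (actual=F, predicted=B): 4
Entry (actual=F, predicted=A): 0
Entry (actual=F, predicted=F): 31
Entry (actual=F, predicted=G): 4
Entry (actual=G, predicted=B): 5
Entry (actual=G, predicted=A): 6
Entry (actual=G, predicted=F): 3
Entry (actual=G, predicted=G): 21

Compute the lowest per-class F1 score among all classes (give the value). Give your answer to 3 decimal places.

0.491

Per-class F1 score (2·TP/(2·TP+FP+FN)):
  B: TP=14, FP=12+4+5=21, FN=2+3+3=8 → 28/57 = 0.4912
  A: TP=22, FP=2+0+6=8, FN=12+7+7=26 → 44/78 = 0.5641
  F: TP=31, FP=3+7+3=13, FN=4+0+4=8 → 62/83 = 0.7470
  G: TP=21, FP=3+7+4=14, FN=5+6+3=14 → 42/70 = 0.6000
Lowest is class 'B' with F1 score = 0.491.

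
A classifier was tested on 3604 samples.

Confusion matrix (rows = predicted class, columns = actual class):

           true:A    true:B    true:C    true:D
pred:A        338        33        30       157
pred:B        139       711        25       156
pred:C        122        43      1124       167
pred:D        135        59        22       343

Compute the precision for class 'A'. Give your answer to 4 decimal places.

0.6057

Take TP from the diagonal, FP from the rest of the 'A' prediction marginal, FN from the rest of the 'A' actual marginal.
precision = TP/(TP+FP).
A: TP=338, FP=33+30+157=220 → 338/558 = 0.60573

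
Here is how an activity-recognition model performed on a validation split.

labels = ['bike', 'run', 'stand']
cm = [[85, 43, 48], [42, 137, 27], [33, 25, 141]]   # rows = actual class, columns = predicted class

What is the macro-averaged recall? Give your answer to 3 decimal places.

0.619

Per-class recall (TP/(TP+FN)):
  bike: TP=85, FN=43+48=91 → 85/176 = 0.4830
  run: TP=137, FN=42+27=69 → 137/206 = 0.6650
  stand: TP=141, FN=33+25=58 → 141/199 = 0.7085
Macro-recall = mean = (0.4830 + 0.6650 + 0.7085) / 3 = 0.619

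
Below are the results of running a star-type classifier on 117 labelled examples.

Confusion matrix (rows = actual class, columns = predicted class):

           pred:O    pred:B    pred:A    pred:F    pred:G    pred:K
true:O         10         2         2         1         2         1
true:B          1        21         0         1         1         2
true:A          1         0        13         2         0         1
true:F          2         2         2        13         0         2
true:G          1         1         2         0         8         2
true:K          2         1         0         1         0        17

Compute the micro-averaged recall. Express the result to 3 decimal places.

Micro-averaging pools counts across classes: ΣTP=82, ΣFP=35, ΣFN=35.
Micro-recall = TP/(TP+FN) on pooled counts = 0.701 (equals overall accuracy in single-label multiclass).

0.701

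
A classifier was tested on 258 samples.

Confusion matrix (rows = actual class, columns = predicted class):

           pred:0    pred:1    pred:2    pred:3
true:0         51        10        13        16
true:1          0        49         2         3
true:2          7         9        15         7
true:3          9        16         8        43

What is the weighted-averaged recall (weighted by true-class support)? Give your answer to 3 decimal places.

Per-class recall (TP/(TP+FN)):
  0: TP=51, FN=10+13+16=39 → 51/90 = 0.5667
  1: TP=49, FN=0+2+3=5 → 49/54 = 0.9074
  2: TP=15, FN=7+9+7=23 → 15/38 = 0.3947
  3: TP=43, FN=9+16+8=33 → 43/76 = 0.5658
Weighted-recall = Σ (supportᵢ/N)·recallᵢ with N=258: (90/258)·0.5667 + (54/258)·0.9074 + (38/258)·0.3947 + (76/258)·0.5658 = 0.612

0.612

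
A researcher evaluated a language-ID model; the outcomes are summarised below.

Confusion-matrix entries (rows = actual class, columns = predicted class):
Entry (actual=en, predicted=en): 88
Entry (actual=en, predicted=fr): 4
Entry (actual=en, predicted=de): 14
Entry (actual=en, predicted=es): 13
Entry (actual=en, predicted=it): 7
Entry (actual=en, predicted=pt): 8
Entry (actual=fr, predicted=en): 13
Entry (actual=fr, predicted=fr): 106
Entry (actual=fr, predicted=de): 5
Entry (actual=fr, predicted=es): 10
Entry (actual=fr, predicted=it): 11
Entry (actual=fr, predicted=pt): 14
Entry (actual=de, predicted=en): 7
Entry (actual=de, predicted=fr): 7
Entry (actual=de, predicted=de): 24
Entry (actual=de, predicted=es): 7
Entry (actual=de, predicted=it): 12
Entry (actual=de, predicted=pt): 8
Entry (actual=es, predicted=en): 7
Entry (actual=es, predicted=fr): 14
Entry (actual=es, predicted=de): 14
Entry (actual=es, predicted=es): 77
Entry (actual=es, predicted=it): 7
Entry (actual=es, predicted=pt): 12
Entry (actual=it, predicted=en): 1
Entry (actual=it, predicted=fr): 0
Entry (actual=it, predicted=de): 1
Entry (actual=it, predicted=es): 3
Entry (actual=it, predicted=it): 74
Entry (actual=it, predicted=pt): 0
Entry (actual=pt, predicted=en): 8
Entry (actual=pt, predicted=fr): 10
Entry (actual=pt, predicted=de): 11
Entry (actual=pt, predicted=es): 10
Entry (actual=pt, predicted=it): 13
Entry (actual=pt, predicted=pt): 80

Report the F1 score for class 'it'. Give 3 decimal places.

Treat 'it' as positive and all other classes as negative.
F1 score = 2·TP/(2·TP+FP+FN).
it: TP=74, FP=7+11+12+7+13=50, FN=1+0+1+3+0=5 → 148/203 = 0.7291

0.729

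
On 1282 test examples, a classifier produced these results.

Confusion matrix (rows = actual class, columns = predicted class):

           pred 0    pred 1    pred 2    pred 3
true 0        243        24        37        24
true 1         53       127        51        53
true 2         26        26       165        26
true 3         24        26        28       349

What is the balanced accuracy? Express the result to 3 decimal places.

0.671

Balanced accuracy = mean of per-class recall.
  0: recall = 243/328 = 0.7409
  1: recall = 127/284 = 0.4472
  2: recall = 165/243 = 0.6790
  3: recall = 349/427 = 0.8173
Mean = (0.7409 + 0.4472 + 0.6790 + 0.8173) / 4 = 0.671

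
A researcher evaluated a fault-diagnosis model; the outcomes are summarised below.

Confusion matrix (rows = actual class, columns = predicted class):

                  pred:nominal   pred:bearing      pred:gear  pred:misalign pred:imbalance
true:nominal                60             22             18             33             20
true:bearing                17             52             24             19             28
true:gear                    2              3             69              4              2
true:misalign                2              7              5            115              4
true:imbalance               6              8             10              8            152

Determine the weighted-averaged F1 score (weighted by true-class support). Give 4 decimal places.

0.6295

Per-class F1 score (2·TP/(2·TP+FP+FN)):
  nominal: TP=60, FP=17+2+2+6=27, FN=22+18+33+20=93 → 120/240 = 0.50000
  bearing: TP=52, FP=22+3+7+8=40, FN=17+24+19+28=88 → 104/232 = 0.44828
  gear: TP=69, FP=18+24+5+10=57, FN=2+3+4+2=11 → 138/206 = 0.66990
  misalign: TP=115, FP=33+19+4+8=64, FN=2+7+5+4=18 → 230/312 = 0.73718
  imbalance: TP=152, FP=20+28+2+4=54, FN=6+8+10+8=32 → 304/390 = 0.77949
Weighted-F1 score = Σ (supportᵢ/N)·F1 scoreᵢ with N=690: (153/690)·0.50000 + (140/690)·0.44828 + (80/690)·0.66990 + (133/690)·0.73718 + (184/690)·0.77949 = 0.6295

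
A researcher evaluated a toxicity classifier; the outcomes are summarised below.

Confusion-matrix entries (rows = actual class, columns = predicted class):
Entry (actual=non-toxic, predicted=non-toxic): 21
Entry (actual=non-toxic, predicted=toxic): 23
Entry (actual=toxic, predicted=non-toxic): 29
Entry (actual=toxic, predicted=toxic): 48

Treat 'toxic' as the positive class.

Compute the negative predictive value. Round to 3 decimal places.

NPV = TN/(TN+FN) = 21/(21+29) = 0.420

0.420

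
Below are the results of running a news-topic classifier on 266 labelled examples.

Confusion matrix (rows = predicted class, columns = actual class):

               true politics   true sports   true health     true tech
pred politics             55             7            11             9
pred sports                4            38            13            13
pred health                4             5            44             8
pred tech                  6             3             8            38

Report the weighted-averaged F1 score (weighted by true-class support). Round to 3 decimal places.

0.656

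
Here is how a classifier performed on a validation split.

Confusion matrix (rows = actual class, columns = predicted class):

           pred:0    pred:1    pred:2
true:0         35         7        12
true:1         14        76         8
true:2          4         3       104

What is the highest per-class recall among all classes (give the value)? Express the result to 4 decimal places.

0.9369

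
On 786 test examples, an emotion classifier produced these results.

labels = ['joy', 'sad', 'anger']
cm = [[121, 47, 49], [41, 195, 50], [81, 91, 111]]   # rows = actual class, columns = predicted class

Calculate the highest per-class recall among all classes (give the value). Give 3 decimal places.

0.682

Per-class recall (TP/(TP+FN)):
  joy: TP=121, FN=47+49=96 → 121/217 = 0.5576
  sad: TP=195, FN=41+50=91 → 195/286 = 0.6818
  anger: TP=111, FN=81+91=172 → 111/283 = 0.3922
Highest is class 'sad' with recall = 0.682.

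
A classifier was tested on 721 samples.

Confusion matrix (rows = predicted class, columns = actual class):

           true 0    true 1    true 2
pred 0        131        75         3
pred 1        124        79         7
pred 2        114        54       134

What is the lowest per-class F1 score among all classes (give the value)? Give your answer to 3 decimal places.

Per-class F1 score (2·TP/(2·TP+FP+FN)):
  0: TP=131, FP=75+3=78, FN=124+114=238 → 262/578 = 0.4533
  1: TP=79, FP=124+7=131, FN=75+54=129 → 158/418 = 0.3780
  2: TP=134, FP=114+54=168, FN=3+7=10 → 268/446 = 0.6009
Lowest is class '1' with F1 score = 0.378.

0.378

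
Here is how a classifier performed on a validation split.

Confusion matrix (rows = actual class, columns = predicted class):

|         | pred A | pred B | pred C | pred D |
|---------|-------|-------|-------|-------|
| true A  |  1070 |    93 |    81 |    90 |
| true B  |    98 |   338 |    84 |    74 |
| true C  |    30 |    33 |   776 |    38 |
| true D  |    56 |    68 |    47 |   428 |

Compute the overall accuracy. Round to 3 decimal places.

0.767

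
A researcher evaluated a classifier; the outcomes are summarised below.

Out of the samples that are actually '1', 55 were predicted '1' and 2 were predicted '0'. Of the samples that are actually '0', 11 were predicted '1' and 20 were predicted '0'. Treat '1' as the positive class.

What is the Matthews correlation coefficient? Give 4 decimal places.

MCC = (TP·TN − FP·FN) / √((TP+FP)(TP+FN)(TN+FP)(TN+FN))
Numerator = 55·20 − 11·2 = 1078
Denominator = √(66·57·31·22) = √2565684 = 1601.7753
MCC = 1078 / 1601.7753 = 0.6730

0.6730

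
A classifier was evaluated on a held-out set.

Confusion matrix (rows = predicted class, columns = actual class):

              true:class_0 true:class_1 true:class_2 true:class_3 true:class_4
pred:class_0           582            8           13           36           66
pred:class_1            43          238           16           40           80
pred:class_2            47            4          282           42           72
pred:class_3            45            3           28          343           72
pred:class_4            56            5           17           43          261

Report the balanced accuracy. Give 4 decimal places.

Balanced accuracy = mean of per-class recall.
  class_0: recall = 582/773 = 0.75291
  class_1: recall = 238/258 = 0.92248
  class_2: recall = 282/356 = 0.79213
  class_3: recall = 343/504 = 0.68056
  class_4: recall = 261/551 = 0.47368
Mean = (0.75291 + 0.92248 + 0.79213 + 0.68056 + 0.47368) / 5 = 0.7244

0.7244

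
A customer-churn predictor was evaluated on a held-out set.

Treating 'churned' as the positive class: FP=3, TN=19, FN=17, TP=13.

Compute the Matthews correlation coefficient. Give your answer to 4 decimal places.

0.3179

MCC = (TP·TN − FP·FN) / √((TP+FP)(TP+FN)(TN+FP)(TN+FN))
Numerator = 13·19 − 3·17 = 196
Denominator = √(16·30·22·36) = √380160 = 616.5712
MCC = 196 / 616.5712 = 0.3179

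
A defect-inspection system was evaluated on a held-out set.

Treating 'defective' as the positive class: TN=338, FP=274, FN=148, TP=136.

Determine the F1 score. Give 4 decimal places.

Precision = TP/(TP+FP) = 136/410 = 0.3317
Recall = TP/(TP+FN) = 136/284 = 0.4789
F1 = 2·TP/(2·TP+FP+FN) = 272/694 = 0.3919

0.3919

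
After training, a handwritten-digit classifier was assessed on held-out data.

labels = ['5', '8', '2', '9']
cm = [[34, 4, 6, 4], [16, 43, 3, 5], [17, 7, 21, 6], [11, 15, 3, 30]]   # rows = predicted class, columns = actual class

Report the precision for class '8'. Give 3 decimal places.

Treat '8' as positive and all other classes as negative.
precision = TP/(TP+FP).
8: TP=43, FP=16+3+5=24 → 43/67 = 0.6418

0.642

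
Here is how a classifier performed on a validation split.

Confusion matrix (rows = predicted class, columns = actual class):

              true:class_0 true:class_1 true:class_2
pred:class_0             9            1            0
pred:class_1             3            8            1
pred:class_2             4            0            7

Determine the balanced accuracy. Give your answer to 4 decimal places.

0.7755

Balanced accuracy = mean of per-class recall.
  class_0: recall = 9/16 = 0.56250
  class_1: recall = 8/9 = 0.88889
  class_2: recall = 7/8 = 0.87500
Mean = (0.56250 + 0.88889 + 0.87500) / 3 = 0.7755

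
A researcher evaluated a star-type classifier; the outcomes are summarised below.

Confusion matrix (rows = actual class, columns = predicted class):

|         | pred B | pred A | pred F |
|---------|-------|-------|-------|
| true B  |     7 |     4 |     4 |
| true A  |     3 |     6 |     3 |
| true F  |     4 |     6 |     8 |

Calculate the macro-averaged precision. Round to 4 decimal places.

0.4694

Per-class precision (TP/(TP+FP)):
  B: TP=7, FP=3+4=7 → 7/14 = 0.50000
  A: TP=6, FP=4+6=10 → 6/16 = 0.37500
  F: TP=8, FP=4+3=7 → 8/15 = 0.53333
Macro-precision = mean = (0.50000 + 0.37500 + 0.53333) / 3 = 0.4694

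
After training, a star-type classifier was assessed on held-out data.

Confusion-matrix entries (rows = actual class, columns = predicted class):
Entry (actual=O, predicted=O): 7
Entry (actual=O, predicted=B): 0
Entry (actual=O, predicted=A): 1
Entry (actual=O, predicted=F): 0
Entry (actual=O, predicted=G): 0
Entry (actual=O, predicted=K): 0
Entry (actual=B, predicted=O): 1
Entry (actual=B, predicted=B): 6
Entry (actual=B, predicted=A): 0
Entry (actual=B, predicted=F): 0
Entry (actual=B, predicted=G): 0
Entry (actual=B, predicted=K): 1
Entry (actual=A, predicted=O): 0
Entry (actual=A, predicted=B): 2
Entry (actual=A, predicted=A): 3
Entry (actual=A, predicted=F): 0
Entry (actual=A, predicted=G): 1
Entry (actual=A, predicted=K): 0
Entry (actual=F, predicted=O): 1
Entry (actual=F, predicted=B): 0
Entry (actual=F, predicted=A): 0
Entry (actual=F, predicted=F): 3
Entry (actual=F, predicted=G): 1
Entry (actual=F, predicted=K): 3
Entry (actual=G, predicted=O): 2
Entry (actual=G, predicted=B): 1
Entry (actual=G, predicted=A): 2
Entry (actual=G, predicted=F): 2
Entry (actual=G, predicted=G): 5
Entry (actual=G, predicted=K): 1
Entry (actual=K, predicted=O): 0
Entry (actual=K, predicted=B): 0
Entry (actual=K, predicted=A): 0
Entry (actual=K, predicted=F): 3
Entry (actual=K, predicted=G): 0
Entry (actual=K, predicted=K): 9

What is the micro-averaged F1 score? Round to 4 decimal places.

0.6000

Micro-averaging pools counts across classes: ΣTP=33, ΣFP=22, ΣFN=22.
Micro-F1 score = 2·TP/(2·TP+FP+FN) on pooled counts = 0.6000 (equals overall accuracy in single-label multiclass).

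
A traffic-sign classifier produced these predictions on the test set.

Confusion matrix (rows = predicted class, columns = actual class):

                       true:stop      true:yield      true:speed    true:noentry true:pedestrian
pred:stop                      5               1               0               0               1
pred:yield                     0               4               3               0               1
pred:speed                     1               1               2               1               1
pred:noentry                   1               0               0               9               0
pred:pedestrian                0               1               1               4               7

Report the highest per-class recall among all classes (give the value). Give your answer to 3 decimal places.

0.714

Per-class recall (TP/(TP+FN)):
  stop: TP=5, FN=0+1+1+0=2 → 5/7 = 0.7143
  yield: TP=4, FN=1+1+0+1=3 → 4/7 = 0.5714
  speed: TP=2, FN=0+3+0+1=4 → 2/6 = 0.3333
  noentry: TP=9, FN=0+0+1+4=5 → 9/14 = 0.6429
  pedestrian: TP=7, FN=1+1+1+0=3 → 7/10 = 0.7000
Highest is class 'stop' with recall = 0.714.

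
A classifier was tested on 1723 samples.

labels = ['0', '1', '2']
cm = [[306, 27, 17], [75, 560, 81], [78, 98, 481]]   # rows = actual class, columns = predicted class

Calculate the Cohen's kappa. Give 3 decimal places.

0.666

Observed agreement pₒ = trace/N = 1347/1723 = 0.7818
Expected agreement pₑ = Σ (rowᵢ·colᵢ)/N² = (350·459 + 716·685 + 657·579)/1723² = 0.3475
κ = (pₒ − pₑ)/(1 − pₑ) = (0.7818 − 0.3475)/(1 − 0.3475) = 0.666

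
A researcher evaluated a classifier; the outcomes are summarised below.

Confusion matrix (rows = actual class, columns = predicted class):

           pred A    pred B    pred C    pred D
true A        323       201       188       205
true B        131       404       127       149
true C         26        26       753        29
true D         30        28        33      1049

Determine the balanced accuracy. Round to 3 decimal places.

0.668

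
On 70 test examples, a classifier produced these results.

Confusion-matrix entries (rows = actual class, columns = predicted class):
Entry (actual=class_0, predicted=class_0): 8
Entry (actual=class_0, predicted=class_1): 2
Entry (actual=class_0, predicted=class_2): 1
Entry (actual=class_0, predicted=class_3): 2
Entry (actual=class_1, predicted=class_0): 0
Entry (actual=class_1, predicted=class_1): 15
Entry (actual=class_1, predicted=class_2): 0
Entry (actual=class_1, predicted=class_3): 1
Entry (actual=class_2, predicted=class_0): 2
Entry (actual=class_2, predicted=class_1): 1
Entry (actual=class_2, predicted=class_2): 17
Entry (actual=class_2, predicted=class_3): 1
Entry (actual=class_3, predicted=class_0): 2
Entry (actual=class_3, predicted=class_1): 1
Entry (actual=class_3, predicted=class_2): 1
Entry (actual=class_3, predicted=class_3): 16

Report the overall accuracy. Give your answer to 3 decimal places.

0.800

Accuracy = trace / total = (8+15+17+16=56) / 70 = 56/70 = 0.800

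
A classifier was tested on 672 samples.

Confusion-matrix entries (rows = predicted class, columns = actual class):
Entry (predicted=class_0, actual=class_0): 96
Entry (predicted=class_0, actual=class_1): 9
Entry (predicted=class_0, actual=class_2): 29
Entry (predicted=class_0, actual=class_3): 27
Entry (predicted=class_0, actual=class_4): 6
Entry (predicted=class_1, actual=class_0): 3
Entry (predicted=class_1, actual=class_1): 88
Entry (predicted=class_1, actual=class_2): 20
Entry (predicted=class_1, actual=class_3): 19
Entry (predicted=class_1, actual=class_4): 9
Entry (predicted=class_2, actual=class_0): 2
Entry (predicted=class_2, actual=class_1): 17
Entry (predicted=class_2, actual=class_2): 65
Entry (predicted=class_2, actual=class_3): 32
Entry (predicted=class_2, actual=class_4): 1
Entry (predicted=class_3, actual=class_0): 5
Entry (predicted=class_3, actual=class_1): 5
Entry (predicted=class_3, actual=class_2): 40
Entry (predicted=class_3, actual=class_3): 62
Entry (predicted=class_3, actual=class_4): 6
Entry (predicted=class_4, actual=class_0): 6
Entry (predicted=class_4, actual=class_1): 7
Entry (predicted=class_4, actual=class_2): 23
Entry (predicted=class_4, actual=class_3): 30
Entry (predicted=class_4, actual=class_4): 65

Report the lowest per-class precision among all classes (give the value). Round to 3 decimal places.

Per-class precision (TP/(TP+FP)):
  class_0: TP=96, FP=9+29+27+6=71 → 96/167 = 0.5749
  class_1: TP=88, FP=3+20+19+9=51 → 88/139 = 0.6331
  class_2: TP=65, FP=2+17+32+1=52 → 65/117 = 0.5556
  class_3: TP=62, FP=5+5+40+6=56 → 62/118 = 0.5254
  class_4: TP=65, FP=6+7+23+30=66 → 65/131 = 0.4962
Lowest is class 'class_4' with precision = 0.496.

0.496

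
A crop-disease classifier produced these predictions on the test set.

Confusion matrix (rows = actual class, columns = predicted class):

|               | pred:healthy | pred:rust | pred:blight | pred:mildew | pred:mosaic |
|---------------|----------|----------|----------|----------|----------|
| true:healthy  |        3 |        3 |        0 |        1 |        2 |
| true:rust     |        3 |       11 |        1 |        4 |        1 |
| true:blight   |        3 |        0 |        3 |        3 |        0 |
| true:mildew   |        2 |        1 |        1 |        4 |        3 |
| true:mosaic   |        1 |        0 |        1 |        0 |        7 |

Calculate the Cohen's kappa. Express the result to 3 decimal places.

Observed agreement pₒ = trace/N = 28/58 = 0.4828
Expected agreement pₑ = Σ (rowᵢ·colᵢ)/N² = (9·12 + 20·15 + 9·6 + 11·12 + 9·13)/58² = 0.2114
κ = (pₒ − pₑ)/(1 − pₑ) = (0.4828 − 0.2114)/(1 − 0.2114) = 0.344

0.344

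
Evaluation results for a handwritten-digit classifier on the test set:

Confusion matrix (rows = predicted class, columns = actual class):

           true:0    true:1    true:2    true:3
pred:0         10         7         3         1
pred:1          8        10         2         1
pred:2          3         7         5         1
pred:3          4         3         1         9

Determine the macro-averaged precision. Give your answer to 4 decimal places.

0.4486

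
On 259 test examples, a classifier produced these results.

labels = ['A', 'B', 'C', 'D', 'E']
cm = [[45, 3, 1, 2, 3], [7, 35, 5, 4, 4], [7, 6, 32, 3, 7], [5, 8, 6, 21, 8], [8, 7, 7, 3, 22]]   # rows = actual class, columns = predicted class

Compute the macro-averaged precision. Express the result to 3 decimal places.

Per-class precision (TP/(TP+FP)):
  A: TP=45, FP=7+7+5+8=27 → 45/72 = 0.6250
  B: TP=35, FP=3+6+8+7=24 → 35/59 = 0.5932
  C: TP=32, FP=1+5+6+7=19 → 32/51 = 0.6275
  D: TP=21, FP=2+4+3+3=12 → 21/33 = 0.6364
  E: TP=22, FP=3+4+7+8=22 → 22/44 = 0.5000
Macro-precision = mean = (0.6250 + 0.5932 + 0.6275 + 0.6364 + 0.5000) / 5 = 0.596

0.596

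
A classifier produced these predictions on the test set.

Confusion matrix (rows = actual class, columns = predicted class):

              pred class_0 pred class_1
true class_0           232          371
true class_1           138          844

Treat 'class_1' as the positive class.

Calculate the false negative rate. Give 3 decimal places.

0.141

FNR = FN/(FN+TP) = 138/(138+844) = 0.141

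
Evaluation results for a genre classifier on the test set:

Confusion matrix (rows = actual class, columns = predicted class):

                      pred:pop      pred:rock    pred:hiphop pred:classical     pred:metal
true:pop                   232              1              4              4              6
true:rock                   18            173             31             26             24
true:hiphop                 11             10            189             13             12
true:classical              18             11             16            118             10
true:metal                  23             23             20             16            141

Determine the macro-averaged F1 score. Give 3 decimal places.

0.733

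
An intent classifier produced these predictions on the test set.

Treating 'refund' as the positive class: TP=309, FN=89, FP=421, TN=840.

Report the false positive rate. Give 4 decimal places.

FPR = FP/(FP+TN) = 421/(421+840) = 0.3339

0.3339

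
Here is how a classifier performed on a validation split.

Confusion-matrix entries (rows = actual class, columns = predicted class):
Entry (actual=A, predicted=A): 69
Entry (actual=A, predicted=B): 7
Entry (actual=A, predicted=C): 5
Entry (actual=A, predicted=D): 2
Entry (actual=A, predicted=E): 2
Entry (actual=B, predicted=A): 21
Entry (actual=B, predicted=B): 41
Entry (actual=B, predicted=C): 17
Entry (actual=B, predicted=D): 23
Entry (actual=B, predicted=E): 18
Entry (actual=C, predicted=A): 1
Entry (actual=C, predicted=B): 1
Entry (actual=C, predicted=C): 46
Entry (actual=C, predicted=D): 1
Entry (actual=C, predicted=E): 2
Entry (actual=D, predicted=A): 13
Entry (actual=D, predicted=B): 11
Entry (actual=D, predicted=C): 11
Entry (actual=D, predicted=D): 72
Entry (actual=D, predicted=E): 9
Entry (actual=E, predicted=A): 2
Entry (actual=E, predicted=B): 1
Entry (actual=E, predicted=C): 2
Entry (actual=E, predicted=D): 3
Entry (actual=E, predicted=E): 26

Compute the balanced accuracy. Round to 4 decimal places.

0.6882

Balanced accuracy = mean of per-class recall.
  A: recall = 69/85 = 0.81176
  B: recall = 41/120 = 0.34167
  C: recall = 46/51 = 0.90196
  D: recall = 72/116 = 0.62069
  E: recall = 26/34 = 0.76471
Mean = (0.81176 + 0.34167 + 0.90196 + 0.62069 + 0.76471) / 5 = 0.6882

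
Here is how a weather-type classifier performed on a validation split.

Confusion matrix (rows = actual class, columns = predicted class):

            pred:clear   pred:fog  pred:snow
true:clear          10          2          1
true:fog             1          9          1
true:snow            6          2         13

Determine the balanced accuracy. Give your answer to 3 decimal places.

0.735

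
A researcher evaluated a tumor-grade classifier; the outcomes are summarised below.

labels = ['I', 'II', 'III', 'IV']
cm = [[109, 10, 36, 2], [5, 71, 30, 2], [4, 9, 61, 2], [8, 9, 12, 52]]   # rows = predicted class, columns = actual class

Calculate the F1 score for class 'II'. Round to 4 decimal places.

0.6860

One-vs-rest for 'II': TP = diagonal; FP = other classes predicted 'II'; FN = 'II' predicted as other.
F1 score = 2·TP/(2·TP+FP+FN).
II: TP=71, FP=5+30+2=37, FN=10+9+9=28 → 142/207 = 0.68599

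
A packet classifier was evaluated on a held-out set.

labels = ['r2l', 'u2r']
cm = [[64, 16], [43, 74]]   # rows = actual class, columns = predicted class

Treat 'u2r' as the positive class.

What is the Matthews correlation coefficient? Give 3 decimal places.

MCC = (TP·TN − FP·FN) / √((TP+FP)(TP+FN)(TN+FP)(TN+FN))
Numerator = 74·64 − 16·43 = 4048
Denominator = √(90·117·80·107) = √90136800 = 9494.0402
MCC = 4048 / 9494.0402 = 0.426

0.426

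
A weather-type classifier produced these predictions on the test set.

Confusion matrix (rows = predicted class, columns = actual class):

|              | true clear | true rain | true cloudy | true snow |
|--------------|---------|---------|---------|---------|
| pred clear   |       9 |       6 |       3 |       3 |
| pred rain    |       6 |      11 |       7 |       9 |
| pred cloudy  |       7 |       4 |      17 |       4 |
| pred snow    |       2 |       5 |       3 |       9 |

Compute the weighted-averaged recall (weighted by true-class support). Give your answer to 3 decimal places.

0.438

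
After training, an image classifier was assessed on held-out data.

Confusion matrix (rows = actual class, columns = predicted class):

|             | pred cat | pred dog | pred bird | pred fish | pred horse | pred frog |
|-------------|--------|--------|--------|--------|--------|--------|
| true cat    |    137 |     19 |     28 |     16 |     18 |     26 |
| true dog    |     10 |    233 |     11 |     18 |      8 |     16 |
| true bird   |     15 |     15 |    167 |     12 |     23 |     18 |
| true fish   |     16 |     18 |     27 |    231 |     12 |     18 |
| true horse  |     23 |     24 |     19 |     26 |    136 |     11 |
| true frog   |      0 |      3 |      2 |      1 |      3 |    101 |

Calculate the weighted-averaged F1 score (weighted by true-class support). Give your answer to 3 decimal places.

Per-class F1 score (2·TP/(2·TP+FP+FN)):
  cat: TP=137, FP=10+15+16+23+0=64, FN=19+28+16+18+26=107 → 274/445 = 0.6157
  dog: TP=233, FP=19+15+18+24+3=79, FN=10+11+18+8+16=63 → 466/608 = 0.7664
  bird: TP=167, FP=28+11+27+19+2=87, FN=15+15+12+23+18=83 → 334/504 = 0.6627
  fish: TP=231, FP=16+18+12+26+1=73, FN=16+18+27+12+18=91 → 462/626 = 0.7380
  horse: TP=136, FP=18+8+23+12+3=64, FN=23+24+19+26+11=103 → 272/439 = 0.6196
  frog: TP=101, FP=26+16+18+18+11=89, FN=0+3+2+1+3=9 → 202/300 = 0.6733
Weighted-F1 score = Σ (supportᵢ/N)·F1 scoreᵢ with N=1461: (244/1461)·0.6157 + (296/1461)·0.7664 + (250/1461)·0.6627 + (322/1461)·0.7380 + (239/1461)·0.6196 + (110/1461)·0.6733 = 0.686

0.686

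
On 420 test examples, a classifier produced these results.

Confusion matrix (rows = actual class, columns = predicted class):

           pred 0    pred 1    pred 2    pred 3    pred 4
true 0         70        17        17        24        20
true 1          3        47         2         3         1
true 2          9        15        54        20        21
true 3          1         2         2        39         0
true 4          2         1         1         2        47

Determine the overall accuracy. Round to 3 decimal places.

0.612

Accuracy = trace / total = (70+47+54+39+47=257) / 420 = 257/420 = 0.612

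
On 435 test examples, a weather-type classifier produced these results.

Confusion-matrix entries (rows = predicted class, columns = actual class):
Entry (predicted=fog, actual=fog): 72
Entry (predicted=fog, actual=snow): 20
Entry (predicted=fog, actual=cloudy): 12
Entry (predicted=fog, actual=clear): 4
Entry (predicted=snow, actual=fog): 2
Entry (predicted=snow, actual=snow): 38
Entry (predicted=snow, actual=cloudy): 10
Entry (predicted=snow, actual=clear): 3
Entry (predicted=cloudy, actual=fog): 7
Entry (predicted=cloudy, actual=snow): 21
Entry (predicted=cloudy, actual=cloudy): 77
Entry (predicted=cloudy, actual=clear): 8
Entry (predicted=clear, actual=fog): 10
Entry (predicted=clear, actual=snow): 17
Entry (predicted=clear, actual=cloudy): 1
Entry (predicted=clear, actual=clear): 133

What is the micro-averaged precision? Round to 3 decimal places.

Micro-averaging pools counts across classes: ΣTP=320, ΣFP=115, ΣFN=115.
Micro-precision = TP/(TP+FP) on pooled counts = 0.736 (equals overall accuracy in single-label multiclass).

0.736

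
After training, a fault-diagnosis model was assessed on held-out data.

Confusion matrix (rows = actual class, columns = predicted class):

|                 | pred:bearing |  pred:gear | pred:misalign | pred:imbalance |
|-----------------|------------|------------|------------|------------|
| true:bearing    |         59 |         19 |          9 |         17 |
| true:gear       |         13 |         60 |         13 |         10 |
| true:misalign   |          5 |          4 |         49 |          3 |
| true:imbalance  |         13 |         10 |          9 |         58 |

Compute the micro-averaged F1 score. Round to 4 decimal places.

Micro-averaging pools counts across classes: ΣTP=226, ΣFP=125, ΣFN=125.
Micro-F1 score = 2·TP/(2·TP+FP+FN) on pooled counts = 0.6439 (equals overall accuracy in single-label multiclass).

0.6439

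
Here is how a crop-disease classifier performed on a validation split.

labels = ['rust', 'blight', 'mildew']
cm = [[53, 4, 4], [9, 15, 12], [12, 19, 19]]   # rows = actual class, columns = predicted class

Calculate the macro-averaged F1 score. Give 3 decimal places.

0.546

Per-class F1 score (2·TP/(2·TP+FP+FN)):
  rust: TP=53, FP=9+12=21, FN=4+4=8 → 106/135 = 0.7852
  blight: TP=15, FP=4+19=23, FN=9+12=21 → 30/74 = 0.4054
  mildew: TP=19, FP=4+12=16, FN=12+19=31 → 38/85 = 0.4471
Macro-F1 score = mean = (0.7852 + 0.4054 + 0.4471) / 3 = 0.546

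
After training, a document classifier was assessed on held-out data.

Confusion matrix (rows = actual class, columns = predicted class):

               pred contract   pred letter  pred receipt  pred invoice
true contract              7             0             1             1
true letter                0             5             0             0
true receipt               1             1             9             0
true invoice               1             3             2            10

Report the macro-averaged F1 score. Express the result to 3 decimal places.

Per-class F1 score (2·TP/(2·TP+FP+FN)):
  contract: TP=7, FP=0+1+1=2, FN=0+1+1=2 → 14/18 = 0.7778
  letter: TP=5, FP=0+1+3=4, FN=0+0+0=0 → 10/14 = 0.7143
  receipt: TP=9, FP=1+0+2=3, FN=1+1+0=2 → 18/23 = 0.7826
  invoice: TP=10, FP=1+0+0=1, FN=1+3+2=6 → 20/27 = 0.7407
Macro-F1 score = mean = (0.7778 + 0.7143 + 0.7826 + 0.7407) / 4 = 0.754

0.754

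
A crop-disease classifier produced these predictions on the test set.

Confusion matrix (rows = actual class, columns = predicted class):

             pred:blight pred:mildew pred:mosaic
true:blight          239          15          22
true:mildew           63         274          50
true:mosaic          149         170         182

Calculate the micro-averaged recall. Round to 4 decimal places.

Micro-averaging pools counts across classes: ΣTP=695, ΣFP=469, ΣFN=469.
Micro-recall = TP/(TP+FN) on pooled counts = 0.5971 (equals overall accuracy in single-label multiclass).

0.5971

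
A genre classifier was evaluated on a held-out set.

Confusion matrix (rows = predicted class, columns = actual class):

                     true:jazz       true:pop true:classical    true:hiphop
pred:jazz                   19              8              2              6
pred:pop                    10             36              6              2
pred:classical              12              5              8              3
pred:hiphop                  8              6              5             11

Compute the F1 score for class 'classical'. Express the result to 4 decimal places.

0.3265

F1 score = 2·TP/(2·TP+FP+FN).
classical: TP=8, FP=12+5+3=20, FN=2+6+5=13 → 16/49 = 0.32653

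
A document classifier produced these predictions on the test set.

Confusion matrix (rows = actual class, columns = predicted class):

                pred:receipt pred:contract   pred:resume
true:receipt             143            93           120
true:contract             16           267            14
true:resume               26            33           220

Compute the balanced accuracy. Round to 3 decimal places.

Balanced accuracy = mean of per-class recall.
  receipt: recall = 143/356 = 0.4017
  contract: recall = 267/297 = 0.8990
  resume: recall = 220/279 = 0.7885
Mean = (0.4017 + 0.8990 + 0.7885) / 3 = 0.696

0.696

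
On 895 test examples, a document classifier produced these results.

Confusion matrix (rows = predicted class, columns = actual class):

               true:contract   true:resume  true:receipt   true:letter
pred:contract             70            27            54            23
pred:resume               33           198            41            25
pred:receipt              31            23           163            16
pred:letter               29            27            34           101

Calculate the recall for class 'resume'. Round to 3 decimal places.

recall = TP/(TP+FN).
resume: TP=198, FN=27+23+27=77 → 198/275 = 0.7200

0.720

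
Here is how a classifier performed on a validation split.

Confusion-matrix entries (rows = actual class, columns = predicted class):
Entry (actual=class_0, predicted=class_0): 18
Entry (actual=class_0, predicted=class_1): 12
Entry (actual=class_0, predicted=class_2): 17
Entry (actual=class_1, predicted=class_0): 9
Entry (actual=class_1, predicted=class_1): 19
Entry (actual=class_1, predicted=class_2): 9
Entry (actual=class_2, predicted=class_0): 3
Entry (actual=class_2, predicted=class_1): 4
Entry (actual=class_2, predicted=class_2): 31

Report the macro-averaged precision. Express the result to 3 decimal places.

Per-class precision (TP/(TP+FP)):
  class_0: TP=18, FP=9+3=12 → 18/30 = 0.6000
  class_1: TP=19, FP=12+4=16 → 19/35 = 0.5429
  class_2: TP=31, FP=17+9=26 → 31/57 = 0.5439
Macro-precision = mean = (0.6000 + 0.5429 + 0.5439) / 3 = 0.562

0.562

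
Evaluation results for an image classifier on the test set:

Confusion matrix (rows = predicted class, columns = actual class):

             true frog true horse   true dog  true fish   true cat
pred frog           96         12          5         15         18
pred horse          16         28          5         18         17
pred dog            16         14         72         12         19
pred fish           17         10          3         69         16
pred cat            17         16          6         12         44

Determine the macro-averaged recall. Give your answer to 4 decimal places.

0.5335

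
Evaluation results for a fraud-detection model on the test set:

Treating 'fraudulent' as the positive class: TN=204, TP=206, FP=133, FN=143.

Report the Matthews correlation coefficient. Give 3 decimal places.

0.196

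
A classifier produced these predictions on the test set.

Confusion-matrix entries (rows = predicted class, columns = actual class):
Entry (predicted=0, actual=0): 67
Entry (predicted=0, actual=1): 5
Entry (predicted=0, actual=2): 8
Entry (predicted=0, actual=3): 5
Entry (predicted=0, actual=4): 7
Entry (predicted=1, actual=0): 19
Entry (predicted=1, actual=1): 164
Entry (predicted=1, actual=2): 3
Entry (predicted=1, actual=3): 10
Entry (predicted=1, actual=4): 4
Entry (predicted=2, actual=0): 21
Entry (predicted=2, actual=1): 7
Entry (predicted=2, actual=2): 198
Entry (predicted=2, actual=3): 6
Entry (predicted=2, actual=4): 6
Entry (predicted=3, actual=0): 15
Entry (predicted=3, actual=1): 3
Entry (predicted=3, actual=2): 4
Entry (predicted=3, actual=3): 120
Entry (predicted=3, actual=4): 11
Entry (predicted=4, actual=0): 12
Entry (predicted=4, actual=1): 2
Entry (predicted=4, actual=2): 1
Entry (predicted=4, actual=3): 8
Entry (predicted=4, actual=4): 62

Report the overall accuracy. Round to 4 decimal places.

Accuracy = trace / total = (67+164+198+120+62=611) / 768 = 611/768 = 0.7956

0.7956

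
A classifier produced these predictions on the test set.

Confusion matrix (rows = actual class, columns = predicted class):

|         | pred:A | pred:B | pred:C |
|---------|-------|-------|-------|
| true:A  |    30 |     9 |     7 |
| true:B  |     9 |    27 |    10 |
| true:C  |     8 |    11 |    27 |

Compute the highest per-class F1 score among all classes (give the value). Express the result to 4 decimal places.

Per-class F1 score (2·TP/(2·TP+FP+FN)):
  A: TP=30, FP=9+8=17, FN=9+7=16 → 60/93 = 0.64516
  B: TP=27, FP=9+11=20, FN=9+10=19 → 54/93 = 0.58065
  C: TP=27, FP=7+10=17, FN=8+11=19 → 54/90 = 0.60000
Highest is class 'A' with F1 score = 0.6452.

0.6452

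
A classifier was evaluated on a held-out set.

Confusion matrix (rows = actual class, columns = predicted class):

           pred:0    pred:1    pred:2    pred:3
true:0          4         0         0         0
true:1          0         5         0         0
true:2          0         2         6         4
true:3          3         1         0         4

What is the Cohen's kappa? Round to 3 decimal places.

Observed agreement pₒ = trace/N = 19/29 = 0.6552
Expected agreement pₑ = Σ (rowᵢ·colᵢ)/N² = (4·7 + 5·8 + 12·6 + 8·8)/29² = 0.2426
κ = (pₒ − pₑ)/(1 − pₑ) = (0.6552 − 0.2426)/(1 − 0.2426) = 0.545

0.545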